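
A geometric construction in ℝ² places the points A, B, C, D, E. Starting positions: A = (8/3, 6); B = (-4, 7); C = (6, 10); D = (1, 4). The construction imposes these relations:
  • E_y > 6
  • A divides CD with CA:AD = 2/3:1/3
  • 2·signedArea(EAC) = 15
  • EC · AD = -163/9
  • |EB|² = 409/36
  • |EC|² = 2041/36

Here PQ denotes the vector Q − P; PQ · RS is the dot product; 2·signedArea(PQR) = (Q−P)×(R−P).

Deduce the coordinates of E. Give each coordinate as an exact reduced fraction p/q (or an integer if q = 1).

E = (-2/3, 13/2)

1. E_x = -2/3  [2·signedArea(EAC) = 15 ∩ EC · AD = -163/9]
2. E_y = 13/2  [2·signedArea(EAC) = 15 ∩ EC · AD = -163/9]
   → E = (-2/3, 13/2)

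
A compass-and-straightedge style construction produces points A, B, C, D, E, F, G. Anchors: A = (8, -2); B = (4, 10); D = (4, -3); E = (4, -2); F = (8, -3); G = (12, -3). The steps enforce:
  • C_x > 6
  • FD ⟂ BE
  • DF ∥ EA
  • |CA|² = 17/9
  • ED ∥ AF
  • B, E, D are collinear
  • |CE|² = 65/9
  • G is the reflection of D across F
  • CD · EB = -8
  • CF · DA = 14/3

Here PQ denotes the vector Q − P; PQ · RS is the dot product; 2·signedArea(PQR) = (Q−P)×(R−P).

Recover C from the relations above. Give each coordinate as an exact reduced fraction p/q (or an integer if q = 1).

C = (20/3, -7/3)

1. C_x = 20/3  [CF · DA = 14/3 ∩ CD · EB = -8]
2. C_y = -7/3  [CF · DA = 14/3 ∩ CD · EB = -8]
   → C = (20/3, -7/3)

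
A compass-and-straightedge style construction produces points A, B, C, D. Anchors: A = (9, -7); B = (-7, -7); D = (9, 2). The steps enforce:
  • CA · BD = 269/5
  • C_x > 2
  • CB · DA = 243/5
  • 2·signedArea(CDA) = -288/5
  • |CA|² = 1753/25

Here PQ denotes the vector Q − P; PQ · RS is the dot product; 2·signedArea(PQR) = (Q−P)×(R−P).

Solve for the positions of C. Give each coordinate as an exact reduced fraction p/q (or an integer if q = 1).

C = (13/5, -8/5)

1. C_x = 13/5  [2·signedArea(CDA) = -288/5 ∩ CA · BD = 269/5]
2. C_y = -8/5  [2·signedArea(CDA) = -288/5 ∩ CA · BD = 269/5]
   → C = (13/5, -8/5)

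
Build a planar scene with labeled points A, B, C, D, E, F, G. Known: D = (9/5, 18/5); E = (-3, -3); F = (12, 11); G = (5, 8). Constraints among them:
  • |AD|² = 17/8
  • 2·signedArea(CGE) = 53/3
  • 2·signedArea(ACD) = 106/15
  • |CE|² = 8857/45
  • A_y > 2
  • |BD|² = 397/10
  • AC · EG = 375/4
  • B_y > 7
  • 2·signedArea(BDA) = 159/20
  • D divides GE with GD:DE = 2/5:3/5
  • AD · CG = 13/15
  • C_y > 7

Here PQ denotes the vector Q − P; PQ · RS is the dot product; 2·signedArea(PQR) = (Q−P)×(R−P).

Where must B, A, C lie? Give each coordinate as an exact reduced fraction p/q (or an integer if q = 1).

1. C_x = 94/15  [line 11·x + -8·y + -26/3 = 0 ∩ |CE|² = 8857/45]
2. C_y = 113/15  [line 11·x + -8·y + -26/3 = 0 ∩ |CE|² = 8857/45]
   → C = (94/15, 113/15)
3. A_x = 39/20  [AC · EG = 375/4 ∩ 2·signedArea(ACD) = 106/15]
4. A_y = 43/20  [AC · EG = 375/4 ∩ 2·signedArea(ACD) = 106/15]
   → A = (39/20, 43/20)
5. B_x = 69/10  [line 29/20·x + 3/20·y + -111/10 = 0 ∩ |BD|² = 397/10]
6. B_y = 73/10  [line 29/20·x + 3/20·y + -111/10 = 0 ∩ |BD|² = 397/10]
   → B = (69/10, 73/10)

A = (39/20, 43/20)
B = (69/10, 73/10)
C = (94/15, 113/15)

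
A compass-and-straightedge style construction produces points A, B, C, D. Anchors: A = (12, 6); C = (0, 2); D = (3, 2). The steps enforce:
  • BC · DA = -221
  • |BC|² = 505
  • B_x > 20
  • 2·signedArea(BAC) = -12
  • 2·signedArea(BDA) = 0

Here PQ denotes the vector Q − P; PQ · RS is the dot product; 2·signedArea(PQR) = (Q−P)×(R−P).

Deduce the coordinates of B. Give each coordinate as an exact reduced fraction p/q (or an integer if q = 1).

B = (21, 10)

1. B_x = 21  [2·signedArea(BDA) = 0 ∩ 2·signedArea(BAC) = -12]
2. B_y = 10  [2·signedArea(BDA) = 0 ∩ 2·signedArea(BAC) = -12]
   → B = (21, 10)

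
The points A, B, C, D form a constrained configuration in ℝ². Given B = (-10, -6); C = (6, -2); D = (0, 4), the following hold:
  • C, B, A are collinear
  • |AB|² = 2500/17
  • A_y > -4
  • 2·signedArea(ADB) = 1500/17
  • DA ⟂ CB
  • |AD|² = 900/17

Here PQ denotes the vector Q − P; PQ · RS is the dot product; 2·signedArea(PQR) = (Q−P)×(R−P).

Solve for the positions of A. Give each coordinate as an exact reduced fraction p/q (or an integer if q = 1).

1. A_x = 30/17  [C, B, A are collinear ∩ DA ⟂ CB]
2. A_y = -52/17  [C, B, A are collinear ∩ DA ⟂ CB]
   → A = (30/17, -52/17)

A = (30/17, -52/17)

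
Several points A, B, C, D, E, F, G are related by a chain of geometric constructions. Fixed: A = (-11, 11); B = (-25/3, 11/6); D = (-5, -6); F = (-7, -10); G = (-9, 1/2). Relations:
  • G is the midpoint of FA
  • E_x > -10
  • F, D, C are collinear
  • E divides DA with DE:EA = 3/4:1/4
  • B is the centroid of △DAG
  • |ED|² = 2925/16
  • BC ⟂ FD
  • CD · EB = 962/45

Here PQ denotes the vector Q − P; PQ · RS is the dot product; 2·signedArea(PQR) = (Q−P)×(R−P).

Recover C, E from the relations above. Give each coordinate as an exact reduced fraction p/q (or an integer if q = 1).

C = (-38/15, -16/15)
E = (-19/2, 27/4)

1. C_x = -38/15  [F, D, C are collinear ∩ BC ⟂ FD]
2. C_y = -16/15  [F, D, C are collinear ∩ BC ⟂ FD]
   → C = (-38/15, -16/15)
3. E_x = -19/2  [E divides DA with DE:EA = 3/4:1/4]
4. E_y = 27/4  [E divides DA with DE:EA = 3/4:1/4]
   → E = (-19/2, 27/4)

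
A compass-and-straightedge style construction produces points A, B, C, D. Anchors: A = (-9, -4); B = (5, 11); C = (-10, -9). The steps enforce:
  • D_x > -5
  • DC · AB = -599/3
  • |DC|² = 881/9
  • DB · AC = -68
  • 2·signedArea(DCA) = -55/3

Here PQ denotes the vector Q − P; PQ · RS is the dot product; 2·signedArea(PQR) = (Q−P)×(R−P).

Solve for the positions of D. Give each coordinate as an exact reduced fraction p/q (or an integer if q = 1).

1. D_x = -14/3  [2·signedArea(DCA) = -55/3 ∩ DB · AC = -68]
2. D_y = -2/3  [2·signedArea(DCA) = -55/3 ∩ DB · AC = -68]
   → D = (-14/3, -2/3)

D = (-14/3, -2/3)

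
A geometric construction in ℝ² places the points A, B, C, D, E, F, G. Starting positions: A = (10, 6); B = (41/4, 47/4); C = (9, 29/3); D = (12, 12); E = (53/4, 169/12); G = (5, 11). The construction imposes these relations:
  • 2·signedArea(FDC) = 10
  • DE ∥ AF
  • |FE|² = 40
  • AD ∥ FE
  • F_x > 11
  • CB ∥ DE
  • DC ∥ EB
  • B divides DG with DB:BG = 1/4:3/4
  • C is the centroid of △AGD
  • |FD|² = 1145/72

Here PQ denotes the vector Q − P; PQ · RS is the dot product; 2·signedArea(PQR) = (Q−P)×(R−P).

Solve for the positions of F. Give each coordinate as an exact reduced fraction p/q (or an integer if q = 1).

1. F_x = 45/4  [AD ∥ FE ∩ DE ∥ AF]
2. F_y = 97/12  [AD ∥ FE ∩ DE ∥ AF]
   → F = (45/4, 97/12)

F = (45/4, 97/12)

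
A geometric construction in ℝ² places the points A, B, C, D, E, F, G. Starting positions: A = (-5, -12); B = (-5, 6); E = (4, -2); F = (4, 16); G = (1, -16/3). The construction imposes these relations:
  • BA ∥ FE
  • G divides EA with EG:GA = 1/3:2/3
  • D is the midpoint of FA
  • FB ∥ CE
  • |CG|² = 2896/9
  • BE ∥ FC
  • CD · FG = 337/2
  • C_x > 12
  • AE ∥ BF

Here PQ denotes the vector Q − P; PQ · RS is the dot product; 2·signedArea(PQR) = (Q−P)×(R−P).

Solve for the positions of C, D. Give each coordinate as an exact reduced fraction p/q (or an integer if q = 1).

1. C_x = 13  [FB ∥ CE ∩ BE ∥ FC]
2. C_y = 8  [FB ∥ CE ∩ BE ∥ FC]
   → C = (13, 8)
3. D_x = -1/2  [D is the midpoint of FA]
4. D_y = 2  [D is the midpoint of FA]
   → D = (-1/2, 2)

C = (13, 8)
D = (-1/2, 2)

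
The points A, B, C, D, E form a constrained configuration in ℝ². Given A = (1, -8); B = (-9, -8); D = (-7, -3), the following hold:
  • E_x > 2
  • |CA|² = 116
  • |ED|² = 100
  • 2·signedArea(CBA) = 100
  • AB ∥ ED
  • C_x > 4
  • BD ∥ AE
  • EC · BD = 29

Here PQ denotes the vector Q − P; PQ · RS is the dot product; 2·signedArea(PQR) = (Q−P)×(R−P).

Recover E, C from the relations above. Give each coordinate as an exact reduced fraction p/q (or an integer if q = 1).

1. E_x = 3  [AB ∥ ED ∩ BD ∥ AE]
2. E_y = -3  [AB ∥ ED ∩ BD ∥ AE]
   → E = (3, -3)
3. C_x = 5  [2·signedArea(CBA) = 100 ∩ EC · BD = 29]
4. C_y = 2  [2·signedArea(CBA) = 100 ∩ EC · BD = 29]
   → C = (5, 2)

C = (5, 2)
E = (3, -3)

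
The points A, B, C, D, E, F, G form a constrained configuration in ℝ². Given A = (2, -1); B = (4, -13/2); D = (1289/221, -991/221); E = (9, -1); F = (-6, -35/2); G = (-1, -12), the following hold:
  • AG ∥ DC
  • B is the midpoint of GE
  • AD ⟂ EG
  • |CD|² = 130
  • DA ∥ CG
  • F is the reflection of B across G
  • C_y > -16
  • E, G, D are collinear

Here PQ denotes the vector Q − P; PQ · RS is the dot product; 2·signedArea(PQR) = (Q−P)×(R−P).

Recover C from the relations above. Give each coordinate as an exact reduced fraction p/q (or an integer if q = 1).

1. C_x = 626/221  [DA ∥ CG ∩ AG ∥ DC]
2. C_y = -3422/221  [DA ∥ CG ∩ AG ∥ DC]
   → C = (626/221, -3422/221)

C = (626/221, -3422/221)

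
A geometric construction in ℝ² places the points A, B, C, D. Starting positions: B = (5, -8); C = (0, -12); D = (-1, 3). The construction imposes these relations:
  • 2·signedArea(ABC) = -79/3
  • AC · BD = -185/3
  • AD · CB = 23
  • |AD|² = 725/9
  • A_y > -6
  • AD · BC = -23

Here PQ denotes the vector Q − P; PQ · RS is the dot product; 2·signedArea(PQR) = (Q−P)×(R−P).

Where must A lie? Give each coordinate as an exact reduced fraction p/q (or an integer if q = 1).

A = (4/3, -17/3)

1. A_x = 4/3  [AD · CB = 23 ∩ 2·signedArea(ABC) = -79/3]
2. A_y = -17/3  [AD · CB = 23 ∩ 2·signedArea(ABC) = -79/3]
   → A = (4/3, -17/3)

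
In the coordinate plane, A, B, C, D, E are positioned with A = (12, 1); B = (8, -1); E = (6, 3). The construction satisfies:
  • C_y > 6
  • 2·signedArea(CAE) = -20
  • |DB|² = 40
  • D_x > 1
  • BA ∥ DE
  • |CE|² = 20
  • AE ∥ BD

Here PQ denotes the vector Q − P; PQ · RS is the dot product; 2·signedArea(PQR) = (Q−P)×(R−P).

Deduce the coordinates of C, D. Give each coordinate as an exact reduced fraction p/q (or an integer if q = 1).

1. C_x = 4  [line -2·x + -6·y + 50 = 0 ∩ |CE|² = 20]
2. C_y = 7  [line -2·x + -6·y + 50 = 0 ∩ |CE|² = 20]
   → C = (4, 7)
3. D_x = 2  [BA ∥ DE ∩ AE ∥ BD]
4. D_y = 1  [BA ∥ DE ∩ AE ∥ BD]
   → D = (2, 1)

C = (4, 7)
D = (2, 1)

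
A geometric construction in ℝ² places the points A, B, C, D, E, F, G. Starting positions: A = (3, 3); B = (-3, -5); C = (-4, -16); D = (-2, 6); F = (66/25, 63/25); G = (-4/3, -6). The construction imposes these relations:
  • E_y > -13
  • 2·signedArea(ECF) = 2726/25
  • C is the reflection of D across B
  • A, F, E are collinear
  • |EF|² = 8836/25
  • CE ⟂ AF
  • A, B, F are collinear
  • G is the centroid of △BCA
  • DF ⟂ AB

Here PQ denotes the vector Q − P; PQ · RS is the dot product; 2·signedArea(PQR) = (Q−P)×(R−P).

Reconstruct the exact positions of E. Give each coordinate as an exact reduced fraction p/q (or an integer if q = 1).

E = (-216/25, -313/25)

1. E_x = -216/25  [A, F, E are collinear ∩ CE ⟂ AF]
2. E_y = -313/25  [A, F, E are collinear ∩ CE ⟂ AF]
   → E = (-216/25, -313/25)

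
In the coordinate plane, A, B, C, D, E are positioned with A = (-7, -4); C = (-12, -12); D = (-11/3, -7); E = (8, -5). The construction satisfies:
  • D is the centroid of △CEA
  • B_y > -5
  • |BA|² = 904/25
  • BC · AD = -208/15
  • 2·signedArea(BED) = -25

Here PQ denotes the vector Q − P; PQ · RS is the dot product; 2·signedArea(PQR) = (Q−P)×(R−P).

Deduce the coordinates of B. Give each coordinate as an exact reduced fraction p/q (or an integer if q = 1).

1. B_x = -1  [BC · AD = -208/15 ∩ 2·signedArea(BED) = -25]
2. B_y = -22/5  [BC · AD = -208/15 ∩ 2·signedArea(BED) = -25]
   → B = (-1, -22/5)

B = (-1, -22/5)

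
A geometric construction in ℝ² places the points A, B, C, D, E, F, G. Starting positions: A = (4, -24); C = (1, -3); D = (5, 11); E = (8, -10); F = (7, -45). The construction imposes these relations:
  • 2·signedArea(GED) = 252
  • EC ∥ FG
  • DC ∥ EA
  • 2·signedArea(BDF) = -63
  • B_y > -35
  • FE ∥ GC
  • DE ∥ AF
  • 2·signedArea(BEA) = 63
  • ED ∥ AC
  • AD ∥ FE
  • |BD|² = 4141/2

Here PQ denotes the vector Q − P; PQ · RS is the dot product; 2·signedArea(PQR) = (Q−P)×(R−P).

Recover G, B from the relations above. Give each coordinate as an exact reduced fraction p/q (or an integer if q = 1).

B = (11/2, -69/2)
G = (0, -38)

1. G_x = 0  [FE ∥ GC ∩ EC ∥ FG]
2. G_y = -38  [FE ∥ GC ∩ EC ∥ FG]
   → G = (0, -38)
3. B_x = 11/2  [2·signedArea(BEA) = 63 ∩ 2·signedArea(BDF) = -63]
4. B_y = -69/2  [2·signedArea(BEA) = 63 ∩ 2·signedArea(BDF) = -63]
   → B = (11/2, -69/2)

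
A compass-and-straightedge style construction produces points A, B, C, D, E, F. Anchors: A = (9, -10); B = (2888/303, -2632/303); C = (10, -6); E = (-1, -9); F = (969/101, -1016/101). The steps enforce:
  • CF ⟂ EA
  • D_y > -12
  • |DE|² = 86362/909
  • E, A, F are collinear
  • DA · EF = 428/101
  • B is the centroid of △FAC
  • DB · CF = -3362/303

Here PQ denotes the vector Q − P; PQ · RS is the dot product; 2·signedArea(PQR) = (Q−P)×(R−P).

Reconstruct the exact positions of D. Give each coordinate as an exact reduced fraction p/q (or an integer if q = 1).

D = (2566/303, -3428/303)

1. D_x = 2566/303  [DB · CF = -3362/303 ∩ DA · EF = 428/101]
2. D_y = -3428/303  [DB · CF = -3362/303 ∩ DA · EF = 428/101]
   → D = (2566/303, -3428/303)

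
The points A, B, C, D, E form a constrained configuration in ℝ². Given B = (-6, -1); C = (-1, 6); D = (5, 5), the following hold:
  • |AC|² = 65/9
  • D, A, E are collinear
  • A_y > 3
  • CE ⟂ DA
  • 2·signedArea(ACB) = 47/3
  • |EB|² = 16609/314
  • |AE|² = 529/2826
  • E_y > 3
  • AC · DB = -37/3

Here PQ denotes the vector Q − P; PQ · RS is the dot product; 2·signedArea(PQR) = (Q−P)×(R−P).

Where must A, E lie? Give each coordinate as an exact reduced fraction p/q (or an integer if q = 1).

1. A_x = -2/3  [2·signedArea(ACB) = 47/3 ∩ AC · DB = -37/3]
2. A_y = 10/3  [2·signedArea(ACB) = 47/3 ∩ AC · DB = -37/3]
   → A = (-2/3, 10/3)
3. E_x = -79/314  [D, A, E are collinear ∩ CE ⟂ DA]
4. E_y = 1085/314  [D, A, E are collinear ∩ CE ⟂ DA]
   → E = (-79/314, 1085/314)

A = (-2/3, 10/3)
E = (-79/314, 1085/314)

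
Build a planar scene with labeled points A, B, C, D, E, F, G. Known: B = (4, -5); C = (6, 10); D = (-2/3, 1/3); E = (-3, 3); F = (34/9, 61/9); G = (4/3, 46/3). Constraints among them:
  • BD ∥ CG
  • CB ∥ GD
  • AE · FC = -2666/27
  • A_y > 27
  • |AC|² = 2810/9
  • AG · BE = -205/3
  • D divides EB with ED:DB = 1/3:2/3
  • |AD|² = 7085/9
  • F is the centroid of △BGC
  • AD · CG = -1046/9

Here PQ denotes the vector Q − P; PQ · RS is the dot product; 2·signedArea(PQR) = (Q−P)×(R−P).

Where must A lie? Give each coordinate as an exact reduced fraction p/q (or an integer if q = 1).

A = (17/3, 83/3)

1. A_x = 17/3  [AG · BE = -205/3 ∩ AE · FC = -2666/27]
2. A_y = 83/3  [AG · BE = -205/3 ∩ AE · FC = -2666/27]
   → A = (17/3, 83/3)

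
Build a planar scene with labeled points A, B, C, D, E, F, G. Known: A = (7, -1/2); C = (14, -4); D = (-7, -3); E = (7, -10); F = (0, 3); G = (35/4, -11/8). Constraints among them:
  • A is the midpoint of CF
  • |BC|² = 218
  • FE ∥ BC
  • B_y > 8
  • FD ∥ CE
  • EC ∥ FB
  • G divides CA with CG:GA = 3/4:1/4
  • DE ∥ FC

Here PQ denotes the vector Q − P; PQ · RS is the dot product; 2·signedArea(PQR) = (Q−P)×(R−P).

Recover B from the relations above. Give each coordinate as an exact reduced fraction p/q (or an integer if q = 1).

1. B_x = 7  [FE ∥ BC ∩ EC ∥ FB]
2. B_y = 9  [FE ∥ BC ∩ EC ∥ FB]
   → B = (7, 9)

B = (7, 9)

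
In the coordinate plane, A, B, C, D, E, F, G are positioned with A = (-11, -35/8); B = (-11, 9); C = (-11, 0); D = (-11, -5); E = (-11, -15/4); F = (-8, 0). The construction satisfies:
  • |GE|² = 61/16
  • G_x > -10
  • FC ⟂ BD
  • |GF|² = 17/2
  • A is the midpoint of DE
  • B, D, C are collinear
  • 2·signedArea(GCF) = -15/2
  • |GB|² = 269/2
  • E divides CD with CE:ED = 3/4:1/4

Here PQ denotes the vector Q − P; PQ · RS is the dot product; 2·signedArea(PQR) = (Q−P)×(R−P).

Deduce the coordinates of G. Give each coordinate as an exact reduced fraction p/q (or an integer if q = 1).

G = (-19/2, -5/2)

1. G_y = -5/2  [2·signedArea(GCF) = -15/2]
2. G_x = -19/2  [|GB|² = 269/2]
   → G = (-19/2, -5/2)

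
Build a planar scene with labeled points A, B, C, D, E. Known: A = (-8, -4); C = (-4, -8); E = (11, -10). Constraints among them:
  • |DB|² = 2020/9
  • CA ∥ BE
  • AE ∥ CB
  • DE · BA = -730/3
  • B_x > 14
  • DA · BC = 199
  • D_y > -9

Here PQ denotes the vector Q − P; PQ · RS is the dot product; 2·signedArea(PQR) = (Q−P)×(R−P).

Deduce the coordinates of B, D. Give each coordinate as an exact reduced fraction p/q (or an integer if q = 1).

B = (15, -14)
D = (1, -26/3)

1. B_x = 15  [CA ∥ BE ∩ AE ∥ CB]
2. B_y = -14  [CA ∥ BE ∩ AE ∥ CB]
   → B = (15, -14)
3. D_x = 1  [DE · BA = -730/3 ∩ DA · BC = 199]
4. D_y = -26/3  [DE · BA = -730/3 ∩ DA · BC = 199]
   → D = (1, -26/3)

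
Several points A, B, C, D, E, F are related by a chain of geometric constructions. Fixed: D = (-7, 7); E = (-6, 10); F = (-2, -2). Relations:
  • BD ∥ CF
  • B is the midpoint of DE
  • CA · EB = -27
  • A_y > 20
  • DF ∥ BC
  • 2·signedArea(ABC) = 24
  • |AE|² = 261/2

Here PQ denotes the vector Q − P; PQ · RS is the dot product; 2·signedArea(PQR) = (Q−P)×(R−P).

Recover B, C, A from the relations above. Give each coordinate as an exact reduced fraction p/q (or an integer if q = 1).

A = (-21/2, 41/2)
B = (-13/2, 17/2)
C = (-3/2, -1/2)

1. B_x = -13/2  [B is the midpoint of DE]
2. B_y = 17/2  [B is the midpoint of DE]
   → B = (-13/2, 17/2)
3. C_x = -3/2  [BD ∥ CF ∩ DF ∥ BC]
4. C_y = -1/2  [BD ∥ CF ∩ DF ∥ BC]
   → C = (-3/2, -1/2)
5. A_x = -21/2  [2·signedArea(ABC) = 24 ∩ CA · EB = -27]
6. A_y = 41/2  [2·signedArea(ABC) = 24 ∩ CA · EB = -27]
   → A = (-21/2, 41/2)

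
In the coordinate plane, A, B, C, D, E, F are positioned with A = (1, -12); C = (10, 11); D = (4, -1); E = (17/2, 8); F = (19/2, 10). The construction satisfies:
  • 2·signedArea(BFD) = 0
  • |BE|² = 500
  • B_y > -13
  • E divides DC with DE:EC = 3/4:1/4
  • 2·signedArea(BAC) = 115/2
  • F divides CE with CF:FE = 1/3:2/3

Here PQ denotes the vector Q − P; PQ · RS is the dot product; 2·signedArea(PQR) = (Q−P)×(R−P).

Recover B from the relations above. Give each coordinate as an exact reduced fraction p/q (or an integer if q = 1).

B = (-3/2, -12)

1. B_x = -3/2  [2·signedArea(BFD) = 0 ∩ 2·signedArea(BAC) = 115/2]
2. B_y = -12  [2·signedArea(BFD) = 0 ∩ 2·signedArea(BAC) = 115/2]
   → B = (-3/2, -12)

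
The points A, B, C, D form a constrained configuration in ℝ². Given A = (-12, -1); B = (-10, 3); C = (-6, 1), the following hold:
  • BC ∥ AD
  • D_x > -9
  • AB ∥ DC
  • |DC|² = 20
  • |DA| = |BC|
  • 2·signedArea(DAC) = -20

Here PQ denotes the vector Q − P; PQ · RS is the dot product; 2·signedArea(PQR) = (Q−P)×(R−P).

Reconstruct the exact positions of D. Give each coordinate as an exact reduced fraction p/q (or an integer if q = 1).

1. D_x = -8  [AB ∥ DC ∩ BC ∥ AD]
2. D_y = -3  [AB ∥ DC ∩ BC ∥ AD]
   → D = (-8, -3)

D = (-8, -3)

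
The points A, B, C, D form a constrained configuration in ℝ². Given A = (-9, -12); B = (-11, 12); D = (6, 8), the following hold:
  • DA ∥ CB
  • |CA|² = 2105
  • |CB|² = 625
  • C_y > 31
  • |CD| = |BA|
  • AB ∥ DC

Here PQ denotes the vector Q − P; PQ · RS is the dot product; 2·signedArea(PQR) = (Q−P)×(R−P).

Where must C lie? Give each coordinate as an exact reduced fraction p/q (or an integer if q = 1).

C = (4, 32)

1. C_x = 4  [DA ∥ CB ∩ AB ∥ DC]
2. C_y = 32  [DA ∥ CB ∩ AB ∥ DC]
   → C = (4, 32)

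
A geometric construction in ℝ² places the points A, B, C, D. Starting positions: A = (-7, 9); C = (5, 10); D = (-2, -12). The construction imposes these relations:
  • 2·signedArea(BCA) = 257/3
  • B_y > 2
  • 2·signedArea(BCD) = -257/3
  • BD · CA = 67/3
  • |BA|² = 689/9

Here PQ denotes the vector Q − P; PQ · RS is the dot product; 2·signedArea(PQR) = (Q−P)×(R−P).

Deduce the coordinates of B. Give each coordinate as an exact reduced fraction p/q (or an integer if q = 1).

B = (-4/3, 7/3)

1. B_x = -4/3  [2·signedArea(BCA) = 257/3 ∩ BD · CA = 67/3]
2. B_y = 7/3  [2·signedArea(BCA) = 257/3 ∩ BD · CA = 67/3]
   → B = (-4/3, 7/3)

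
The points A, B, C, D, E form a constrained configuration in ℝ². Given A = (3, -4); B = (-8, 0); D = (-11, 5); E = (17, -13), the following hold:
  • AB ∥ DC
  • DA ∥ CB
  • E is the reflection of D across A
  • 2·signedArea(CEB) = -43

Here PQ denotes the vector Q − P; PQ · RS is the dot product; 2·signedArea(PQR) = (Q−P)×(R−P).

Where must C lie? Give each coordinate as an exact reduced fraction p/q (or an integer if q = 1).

C = (-22, 9)

1. C_x = -22  [DA ∥ CB ∩ AB ∥ DC]
2. C_y = 9  [DA ∥ CB ∩ AB ∥ DC]
   → C = (-22, 9)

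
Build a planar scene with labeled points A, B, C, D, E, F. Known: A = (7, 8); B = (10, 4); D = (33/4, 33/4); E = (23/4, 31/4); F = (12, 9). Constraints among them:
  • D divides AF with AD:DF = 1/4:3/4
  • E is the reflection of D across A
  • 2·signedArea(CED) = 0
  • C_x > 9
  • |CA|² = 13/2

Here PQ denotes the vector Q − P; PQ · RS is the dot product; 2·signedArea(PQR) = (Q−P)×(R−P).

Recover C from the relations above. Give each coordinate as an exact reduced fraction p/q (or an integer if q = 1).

1. C_x = 19/2  [line -1/2·x + 5/2·y + -33/2 = 0 ∩ |CA|² = 13/2]
2. C_y = 17/2  [line -1/2·x + 5/2·y + -33/2 = 0 ∩ |CA|² = 13/2]
   → C = (19/2, 17/2)

C = (19/2, 17/2)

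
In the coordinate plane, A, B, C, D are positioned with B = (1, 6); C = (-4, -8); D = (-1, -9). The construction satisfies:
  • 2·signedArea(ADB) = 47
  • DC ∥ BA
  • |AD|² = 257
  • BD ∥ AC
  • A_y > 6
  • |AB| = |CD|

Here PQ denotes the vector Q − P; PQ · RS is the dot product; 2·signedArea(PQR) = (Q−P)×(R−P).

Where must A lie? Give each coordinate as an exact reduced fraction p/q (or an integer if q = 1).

1. A_x = -2  [BD ∥ AC ∩ DC ∥ BA]
2. A_y = 7  [BD ∥ AC ∩ DC ∥ BA]
   → A = (-2, 7)

A = (-2, 7)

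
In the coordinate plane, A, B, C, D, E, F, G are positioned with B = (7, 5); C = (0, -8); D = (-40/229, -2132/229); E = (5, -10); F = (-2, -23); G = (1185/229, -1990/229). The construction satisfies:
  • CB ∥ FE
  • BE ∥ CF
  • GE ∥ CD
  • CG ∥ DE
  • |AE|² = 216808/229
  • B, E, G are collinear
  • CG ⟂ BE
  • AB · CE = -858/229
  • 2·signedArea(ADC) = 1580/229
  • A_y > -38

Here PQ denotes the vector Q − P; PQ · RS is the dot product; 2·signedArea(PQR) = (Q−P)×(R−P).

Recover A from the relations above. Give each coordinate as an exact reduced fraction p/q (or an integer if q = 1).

A = (-2101/229, -8544/229)

1. A_x = -2101/229  [2·signedArea(ADC) = 1580/229 ∩ AB · CE = -858/229]
2. A_y = -8544/229  [2·signedArea(ADC) = 1580/229 ∩ AB · CE = -858/229]
   → A = (-2101/229, -8544/229)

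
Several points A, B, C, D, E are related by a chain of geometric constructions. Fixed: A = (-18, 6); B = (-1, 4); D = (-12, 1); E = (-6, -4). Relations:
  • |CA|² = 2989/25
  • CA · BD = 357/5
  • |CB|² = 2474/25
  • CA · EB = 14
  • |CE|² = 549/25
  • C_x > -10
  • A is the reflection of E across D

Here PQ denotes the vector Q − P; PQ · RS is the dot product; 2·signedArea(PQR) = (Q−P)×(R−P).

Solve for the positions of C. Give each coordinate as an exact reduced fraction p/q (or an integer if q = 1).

1. C_x = -48/5  [CA · EB = 14 ∩ CA · BD = 357/5]
2. C_y = -1  [CA · EB = 14 ∩ CA · BD = 357/5]
   → C = (-48/5, -1)

C = (-48/5, -1)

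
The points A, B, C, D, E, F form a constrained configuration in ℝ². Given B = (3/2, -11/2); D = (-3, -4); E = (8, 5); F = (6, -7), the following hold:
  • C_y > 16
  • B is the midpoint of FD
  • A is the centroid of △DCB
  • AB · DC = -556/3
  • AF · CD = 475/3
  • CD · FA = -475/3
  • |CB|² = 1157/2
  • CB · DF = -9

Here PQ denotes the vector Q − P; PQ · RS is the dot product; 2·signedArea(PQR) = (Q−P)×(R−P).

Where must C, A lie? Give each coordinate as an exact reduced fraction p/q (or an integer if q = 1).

A = (17/6, 5/2)
C = (10, 17)

1. C_x = 10  [line -9·x + 3·y + 39 = 0 ∩ |CB|² = 1157/2]
2. C_y = 17  [line -9·x + 3·y + 39 = 0 ∩ |CB|² = 1157/2]
   → C = (10, 17)
3. A_x = 17/6  [CD · FA = -475/3 ∩ A is the centroid of △DCB]
4. A_y = 5/2  [CD · FA = -475/3 ∩ A is the centroid of △DCB]
   → A = (17/6, 5/2)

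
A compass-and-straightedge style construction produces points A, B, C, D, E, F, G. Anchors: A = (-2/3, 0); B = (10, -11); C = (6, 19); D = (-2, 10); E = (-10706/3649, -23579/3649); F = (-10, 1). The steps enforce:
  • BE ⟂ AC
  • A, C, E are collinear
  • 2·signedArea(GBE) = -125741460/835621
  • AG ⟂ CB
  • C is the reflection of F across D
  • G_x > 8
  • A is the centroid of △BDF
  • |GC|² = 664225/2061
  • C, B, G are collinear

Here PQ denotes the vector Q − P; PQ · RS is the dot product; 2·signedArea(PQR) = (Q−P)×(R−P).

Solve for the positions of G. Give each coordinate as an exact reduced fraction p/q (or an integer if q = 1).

1. G_x = 5752/687  [C, B, G are collinear ∩ AG ⟂ CB]
2. G_y = 276/229  [C, B, G are collinear ∩ AG ⟂ CB]
   → G = (5752/687, 276/229)

G = (5752/687, 276/229)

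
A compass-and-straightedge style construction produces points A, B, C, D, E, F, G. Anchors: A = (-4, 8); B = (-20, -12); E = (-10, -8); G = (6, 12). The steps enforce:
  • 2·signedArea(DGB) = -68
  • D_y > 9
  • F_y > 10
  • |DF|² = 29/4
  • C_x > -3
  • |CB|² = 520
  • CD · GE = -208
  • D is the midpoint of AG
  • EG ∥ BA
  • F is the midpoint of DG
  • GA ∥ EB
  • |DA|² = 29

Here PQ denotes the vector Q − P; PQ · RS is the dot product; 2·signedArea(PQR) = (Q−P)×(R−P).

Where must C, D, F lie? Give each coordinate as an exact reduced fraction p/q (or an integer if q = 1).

C = (-2, 2)
D = (1, 10)
F = (7/2, 11)

1. D_x = 1  [D is the midpoint of AG]
2. D_y = 10  [D is the midpoint of AG]
   → D = (1, 10)
3. F_x = 7/2  [F is the midpoint of DG]
4. F_y = 11  [F is the midpoint of DG]
   → F = (7/2, 11)
5. C_x = -2  [line 16·x + 20·y + -8 = 0 ∩ |CB|² = 520]
6. C_y = 2  [line 16·x + 20·y + -8 = 0 ∩ |CB|² = 520]
   → C = (-2, 2)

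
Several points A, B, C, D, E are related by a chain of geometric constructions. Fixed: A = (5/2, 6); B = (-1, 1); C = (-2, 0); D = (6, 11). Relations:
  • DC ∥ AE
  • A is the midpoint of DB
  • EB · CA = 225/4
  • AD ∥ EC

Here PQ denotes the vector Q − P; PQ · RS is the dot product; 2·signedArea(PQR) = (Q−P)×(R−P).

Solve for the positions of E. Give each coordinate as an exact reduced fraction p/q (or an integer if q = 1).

E = (-11/2, -5)

1. E_x = -11/2  [AD ∥ EC ∩ DC ∥ AE]
2. E_y = -5  [AD ∥ EC ∩ DC ∥ AE]
   → E = (-11/2, -5)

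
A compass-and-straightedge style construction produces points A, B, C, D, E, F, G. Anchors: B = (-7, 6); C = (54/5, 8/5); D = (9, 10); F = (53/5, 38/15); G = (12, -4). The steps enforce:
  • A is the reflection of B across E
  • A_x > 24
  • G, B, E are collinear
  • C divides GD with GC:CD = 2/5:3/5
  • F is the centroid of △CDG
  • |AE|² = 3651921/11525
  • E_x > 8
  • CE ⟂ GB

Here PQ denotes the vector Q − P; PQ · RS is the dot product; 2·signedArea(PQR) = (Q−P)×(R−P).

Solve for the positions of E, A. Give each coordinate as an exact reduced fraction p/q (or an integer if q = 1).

1. E_x = 20174/2305  [G, B, E are collinear ∩ CE ⟂ GB]
2. E_y = -1056/461  [G, B, E are collinear ∩ CE ⟂ GB]
   → E = (20174/2305, -1056/461)
3. A_x = 56483/2305  [A is the reflection of B across E]
4. A_y = -4878/461  [A is the reflection of B across E]
   → A = (56483/2305, -4878/461)

A = (56483/2305, -4878/461)
E = (20174/2305, -1056/461)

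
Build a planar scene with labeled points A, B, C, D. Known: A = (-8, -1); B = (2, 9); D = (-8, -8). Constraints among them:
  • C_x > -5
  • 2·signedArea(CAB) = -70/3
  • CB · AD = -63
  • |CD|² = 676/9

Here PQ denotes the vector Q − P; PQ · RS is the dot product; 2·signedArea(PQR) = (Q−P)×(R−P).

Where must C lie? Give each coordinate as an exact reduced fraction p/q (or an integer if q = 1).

1. C_x = -14/3  [CB · AD = -63 ∩ 2·signedArea(CAB) = -70/3]
2. C_y = 0  [CB · AD = -63 ∩ 2·signedArea(CAB) = -70/3]
   → C = (-14/3, 0)

C = (-14/3, 0)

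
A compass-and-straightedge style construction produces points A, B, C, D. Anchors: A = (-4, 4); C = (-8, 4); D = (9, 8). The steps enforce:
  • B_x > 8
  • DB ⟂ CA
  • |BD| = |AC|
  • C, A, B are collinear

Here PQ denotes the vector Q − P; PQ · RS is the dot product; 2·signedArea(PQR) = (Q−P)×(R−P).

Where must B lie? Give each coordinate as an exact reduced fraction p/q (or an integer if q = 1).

1. B_x = 9  [C, A, B are collinear ∩ DB ⟂ CA]
2. B_y = 4  [C, A, B are collinear ∩ DB ⟂ CA]
   → B = (9, 4)

B = (9, 4)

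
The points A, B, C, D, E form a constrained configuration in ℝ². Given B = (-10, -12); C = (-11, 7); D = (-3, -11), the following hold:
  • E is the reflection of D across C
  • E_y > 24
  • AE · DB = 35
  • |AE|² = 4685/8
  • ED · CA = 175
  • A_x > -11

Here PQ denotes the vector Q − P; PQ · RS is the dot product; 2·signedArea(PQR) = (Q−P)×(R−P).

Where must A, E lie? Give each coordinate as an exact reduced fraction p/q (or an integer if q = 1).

A = (-43/4, 9/4)
E = (-19, 25)

1. E_x = -19  [E is the reflection of D across C]
2. E_y = 25  [E is the reflection of D across C]
   → E = (-19, 25)
3. A_x = -43/4  [AE · DB = 35 ∩ ED · CA = 175]
4. A_y = 9/4  [AE · DB = 35 ∩ ED · CA = 175]
   → A = (-43/4, 9/4)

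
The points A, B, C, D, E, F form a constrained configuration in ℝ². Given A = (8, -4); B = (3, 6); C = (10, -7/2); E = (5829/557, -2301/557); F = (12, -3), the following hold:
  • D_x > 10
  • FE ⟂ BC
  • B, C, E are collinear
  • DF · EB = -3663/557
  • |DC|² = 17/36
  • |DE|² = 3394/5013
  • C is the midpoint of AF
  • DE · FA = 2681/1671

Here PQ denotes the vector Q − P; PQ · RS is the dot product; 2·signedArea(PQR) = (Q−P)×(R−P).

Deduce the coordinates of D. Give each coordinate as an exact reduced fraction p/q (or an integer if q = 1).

D = (32/3, -10/3)

1. D_x = 32/3  [DE · FA = 2681/1671 ∩ DF · EB = -3663/557]
2. D_y = -10/3  [DE · FA = 2681/1671 ∩ DF · EB = -3663/557]
   → D = (32/3, -10/3)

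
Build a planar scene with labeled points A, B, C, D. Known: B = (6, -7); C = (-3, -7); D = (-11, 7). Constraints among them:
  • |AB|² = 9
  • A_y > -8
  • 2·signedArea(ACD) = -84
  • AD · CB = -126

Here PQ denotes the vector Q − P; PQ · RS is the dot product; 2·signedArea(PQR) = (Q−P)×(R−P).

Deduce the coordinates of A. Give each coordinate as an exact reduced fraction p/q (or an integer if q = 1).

1. A_x = 3  [AD · CB = -126 ∩ 2·signedArea(ACD) = -84]
2. A_y = -7  [AD · CB = -126 ∩ 2·signedArea(ACD) = -84]
   → A = (3, -7)

A = (3, -7)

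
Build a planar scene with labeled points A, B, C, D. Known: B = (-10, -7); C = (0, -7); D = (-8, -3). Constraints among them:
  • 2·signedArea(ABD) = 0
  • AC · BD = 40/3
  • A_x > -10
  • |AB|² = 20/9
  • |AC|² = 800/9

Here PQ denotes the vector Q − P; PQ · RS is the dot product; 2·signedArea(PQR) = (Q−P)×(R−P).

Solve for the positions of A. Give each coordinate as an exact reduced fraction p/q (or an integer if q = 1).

A = (-28/3, -17/3)

1. A_x = -28/3  [2·signedArea(ABD) = 0 ∩ AC · BD = 40/3]
2. A_y = -17/3  [2·signedArea(ABD) = 0 ∩ AC · BD = 40/3]
   → A = (-28/3, -17/3)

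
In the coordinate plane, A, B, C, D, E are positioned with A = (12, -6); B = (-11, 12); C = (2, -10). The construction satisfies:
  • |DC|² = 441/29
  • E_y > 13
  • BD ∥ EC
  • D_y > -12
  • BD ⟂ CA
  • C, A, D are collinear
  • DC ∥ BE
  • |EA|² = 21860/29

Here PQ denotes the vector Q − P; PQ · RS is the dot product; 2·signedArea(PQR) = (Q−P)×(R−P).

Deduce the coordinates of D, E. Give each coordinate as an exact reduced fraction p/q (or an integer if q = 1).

D = (-47/29, -332/29)
E = (-214/29, 390/29)

1. D_x = -47/29  [C, A, D are collinear ∩ BD ⟂ CA]
2. D_y = -332/29  [C, A, D are collinear ∩ BD ⟂ CA]
   → D = (-47/29, -332/29)
3. E_x = -214/29  [BD ∥ EC ∩ DC ∥ BE]
4. E_y = 390/29  [BD ∥ EC ∩ DC ∥ BE]
   → E = (-214/29, 390/29)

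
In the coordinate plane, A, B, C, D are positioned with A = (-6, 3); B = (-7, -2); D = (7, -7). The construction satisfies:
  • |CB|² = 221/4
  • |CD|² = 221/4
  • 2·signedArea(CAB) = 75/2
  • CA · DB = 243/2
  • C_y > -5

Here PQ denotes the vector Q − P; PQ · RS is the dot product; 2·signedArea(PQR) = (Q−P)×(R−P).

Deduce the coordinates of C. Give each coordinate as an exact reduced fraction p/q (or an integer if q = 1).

C = (0, -9/2)

1. C_x = 0  [2·signedArea(CAB) = 75/2 ∩ CA · DB = 243/2]
2. C_y = -9/2  [2·signedArea(CAB) = 75/2 ∩ CA · DB = 243/2]
   → C = (0, -9/2)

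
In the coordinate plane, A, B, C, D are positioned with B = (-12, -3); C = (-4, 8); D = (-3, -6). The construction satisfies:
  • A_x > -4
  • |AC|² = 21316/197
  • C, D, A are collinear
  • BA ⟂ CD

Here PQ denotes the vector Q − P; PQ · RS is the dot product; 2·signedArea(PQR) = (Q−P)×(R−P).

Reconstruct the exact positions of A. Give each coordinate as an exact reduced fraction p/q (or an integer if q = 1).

A = (-642/197, -468/197)

1. A_x = -642/197  [C, D, A are collinear ∩ BA ⟂ CD]
2. A_y = -468/197  [C, D, A are collinear ∩ BA ⟂ CD]
   → A = (-642/197, -468/197)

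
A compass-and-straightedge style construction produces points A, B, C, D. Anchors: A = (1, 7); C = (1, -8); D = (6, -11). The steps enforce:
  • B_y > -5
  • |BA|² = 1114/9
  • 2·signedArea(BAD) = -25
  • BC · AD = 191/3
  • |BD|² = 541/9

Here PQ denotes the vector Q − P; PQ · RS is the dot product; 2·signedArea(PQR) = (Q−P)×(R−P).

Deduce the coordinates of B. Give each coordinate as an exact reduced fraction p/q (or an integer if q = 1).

B = (8/3, -4)

1. B_x = 8/3  [2·signedArea(BAD) = -25 ∩ BC · AD = 191/3]
2. B_y = -4  [2·signedArea(BAD) = -25 ∩ BC · AD = 191/3]
   → B = (8/3, -4)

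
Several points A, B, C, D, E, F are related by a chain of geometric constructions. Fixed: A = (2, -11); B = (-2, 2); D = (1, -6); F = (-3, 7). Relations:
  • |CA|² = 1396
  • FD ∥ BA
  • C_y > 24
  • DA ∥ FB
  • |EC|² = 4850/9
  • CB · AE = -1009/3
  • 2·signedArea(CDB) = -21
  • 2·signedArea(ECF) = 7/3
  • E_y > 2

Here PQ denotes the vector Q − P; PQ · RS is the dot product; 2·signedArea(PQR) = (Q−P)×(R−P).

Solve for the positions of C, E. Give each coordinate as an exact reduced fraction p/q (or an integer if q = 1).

C = (-8, 25)
E = (-5/3, 8/3)

1. C_x = -8  [line -8·x + -3·y + 11 = 0 ∩ |CA|² = 1396]
2. C_y = 25  [line -8·x + -3·y + 11 = 0 ∩ |CA|² = 1396]
   → C = (-8, 25)
3. E_x = -5/3  [CB · AE = -1009/3 ∩ 2·signedArea(ECF) = 7/3]
4. E_y = 8/3  [CB · AE = -1009/3 ∩ 2·signedArea(ECF) = 7/3]
   → E = (-5/3, 8/3)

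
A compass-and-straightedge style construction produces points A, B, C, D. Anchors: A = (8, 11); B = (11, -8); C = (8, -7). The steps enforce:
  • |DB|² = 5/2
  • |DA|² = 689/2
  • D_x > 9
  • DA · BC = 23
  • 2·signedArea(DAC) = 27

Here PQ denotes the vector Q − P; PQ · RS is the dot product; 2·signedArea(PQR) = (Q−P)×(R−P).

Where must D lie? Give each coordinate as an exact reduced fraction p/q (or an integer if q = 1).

1. D_x = 19/2  [2·signedArea(DAC) = 27 ∩ DA · BC = 23]
2. D_y = -15/2  [2·signedArea(DAC) = 27 ∩ DA · BC = 23]
   → D = (19/2, -15/2)

D = (19/2, -15/2)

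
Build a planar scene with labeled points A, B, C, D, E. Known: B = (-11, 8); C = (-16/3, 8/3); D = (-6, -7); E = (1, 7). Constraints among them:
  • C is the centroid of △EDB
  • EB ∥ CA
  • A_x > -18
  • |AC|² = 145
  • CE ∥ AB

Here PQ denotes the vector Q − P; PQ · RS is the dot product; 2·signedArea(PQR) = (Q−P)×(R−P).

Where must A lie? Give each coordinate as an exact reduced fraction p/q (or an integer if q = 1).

1. A_x = -52/3  [CE ∥ AB ∩ EB ∥ CA]
2. A_y = 11/3  [CE ∥ AB ∩ EB ∥ CA]
   → A = (-52/3, 11/3)

A = (-52/3, 11/3)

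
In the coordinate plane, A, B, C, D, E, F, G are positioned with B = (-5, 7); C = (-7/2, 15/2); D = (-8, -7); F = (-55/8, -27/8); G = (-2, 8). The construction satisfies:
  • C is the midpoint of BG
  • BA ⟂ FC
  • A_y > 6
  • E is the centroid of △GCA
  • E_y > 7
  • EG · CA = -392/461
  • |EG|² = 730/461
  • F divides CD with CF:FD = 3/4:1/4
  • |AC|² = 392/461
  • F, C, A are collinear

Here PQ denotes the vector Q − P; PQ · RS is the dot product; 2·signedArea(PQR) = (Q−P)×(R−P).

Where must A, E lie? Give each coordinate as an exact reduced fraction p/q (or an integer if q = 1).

1. A_x = -3479/922  [F, C, A are collinear ∩ BA ⟂ FC]
2. A_y = 6103/922  [F, C, A are collinear ∩ BA ⟂ FC]
   → A = (-3479/922, 6103/922)
3. E_x = -1425/461  [E is the centroid of △GCA]
4. E_y = 3399/461  [E is the centroid of △GCA]
   → E = (-1425/461, 3399/461)

A = (-3479/922, 6103/922)
E = (-1425/461, 3399/461)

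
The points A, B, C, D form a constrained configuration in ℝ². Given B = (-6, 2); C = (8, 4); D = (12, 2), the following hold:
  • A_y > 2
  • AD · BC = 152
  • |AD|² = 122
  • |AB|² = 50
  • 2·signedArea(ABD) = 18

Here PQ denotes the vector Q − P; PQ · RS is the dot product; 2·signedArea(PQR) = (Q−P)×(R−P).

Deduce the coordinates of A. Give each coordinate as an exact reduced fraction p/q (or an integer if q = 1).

1. A_x = 1  [2·signedArea(ABD) = 18 ∩ AD · BC = 152]
2. A_y = 3  [2·signedArea(ABD) = 18 ∩ AD · BC = 152]
   → A = (1, 3)

A = (1, 3)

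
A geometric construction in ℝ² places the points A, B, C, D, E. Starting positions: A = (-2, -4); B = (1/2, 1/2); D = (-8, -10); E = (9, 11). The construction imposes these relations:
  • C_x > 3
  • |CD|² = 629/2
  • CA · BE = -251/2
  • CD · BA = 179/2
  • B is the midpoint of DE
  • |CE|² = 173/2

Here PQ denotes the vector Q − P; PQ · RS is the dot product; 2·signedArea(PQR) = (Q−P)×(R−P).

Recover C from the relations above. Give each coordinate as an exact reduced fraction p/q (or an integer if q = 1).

1. C_x = 7/2  [CA · BE = -251/2 ∩ CD · BA = 179/2]
2. C_y = 7/2  [CA · BE = -251/2 ∩ CD · BA = 179/2]
   → C = (7/2, 7/2)

C = (7/2, 7/2)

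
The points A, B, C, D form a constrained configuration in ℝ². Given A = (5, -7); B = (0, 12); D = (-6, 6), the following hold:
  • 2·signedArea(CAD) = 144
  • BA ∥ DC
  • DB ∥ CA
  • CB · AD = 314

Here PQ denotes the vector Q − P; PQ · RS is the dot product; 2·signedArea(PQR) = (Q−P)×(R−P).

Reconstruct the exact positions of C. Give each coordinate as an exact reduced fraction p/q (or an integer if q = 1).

1. C_x = -1  [DB ∥ CA ∩ BA ∥ DC]
2. C_y = -13  [DB ∥ CA ∩ BA ∥ DC]
   → C = (-1, -13)

C = (-1, -13)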